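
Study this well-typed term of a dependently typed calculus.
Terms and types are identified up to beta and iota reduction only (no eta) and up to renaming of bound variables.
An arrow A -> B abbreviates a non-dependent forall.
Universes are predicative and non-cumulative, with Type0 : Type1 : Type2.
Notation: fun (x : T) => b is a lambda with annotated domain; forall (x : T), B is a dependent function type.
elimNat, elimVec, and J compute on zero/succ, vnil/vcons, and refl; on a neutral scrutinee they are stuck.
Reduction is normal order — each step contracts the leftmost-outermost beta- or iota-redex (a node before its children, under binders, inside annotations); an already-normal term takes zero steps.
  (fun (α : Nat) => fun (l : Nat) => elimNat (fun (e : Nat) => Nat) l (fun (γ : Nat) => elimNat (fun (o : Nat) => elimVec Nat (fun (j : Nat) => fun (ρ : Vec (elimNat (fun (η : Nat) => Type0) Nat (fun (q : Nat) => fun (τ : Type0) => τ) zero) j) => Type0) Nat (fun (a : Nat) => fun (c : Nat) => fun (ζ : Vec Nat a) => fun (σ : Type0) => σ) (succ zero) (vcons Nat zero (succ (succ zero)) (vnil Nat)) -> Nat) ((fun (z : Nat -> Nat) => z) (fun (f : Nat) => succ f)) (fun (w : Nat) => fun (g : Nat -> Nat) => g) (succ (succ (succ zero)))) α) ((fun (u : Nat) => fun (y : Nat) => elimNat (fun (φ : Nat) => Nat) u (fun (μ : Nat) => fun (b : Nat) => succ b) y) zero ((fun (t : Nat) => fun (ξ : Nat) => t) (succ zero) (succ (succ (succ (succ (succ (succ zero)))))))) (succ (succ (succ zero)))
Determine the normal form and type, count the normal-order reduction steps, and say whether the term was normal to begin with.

resulting normal form:
  succ (succ (succ (succ zero)))
type:
  Nat
steps to reach normal form (normal order): 25
term was already normal: no
first redex: a beta-redex


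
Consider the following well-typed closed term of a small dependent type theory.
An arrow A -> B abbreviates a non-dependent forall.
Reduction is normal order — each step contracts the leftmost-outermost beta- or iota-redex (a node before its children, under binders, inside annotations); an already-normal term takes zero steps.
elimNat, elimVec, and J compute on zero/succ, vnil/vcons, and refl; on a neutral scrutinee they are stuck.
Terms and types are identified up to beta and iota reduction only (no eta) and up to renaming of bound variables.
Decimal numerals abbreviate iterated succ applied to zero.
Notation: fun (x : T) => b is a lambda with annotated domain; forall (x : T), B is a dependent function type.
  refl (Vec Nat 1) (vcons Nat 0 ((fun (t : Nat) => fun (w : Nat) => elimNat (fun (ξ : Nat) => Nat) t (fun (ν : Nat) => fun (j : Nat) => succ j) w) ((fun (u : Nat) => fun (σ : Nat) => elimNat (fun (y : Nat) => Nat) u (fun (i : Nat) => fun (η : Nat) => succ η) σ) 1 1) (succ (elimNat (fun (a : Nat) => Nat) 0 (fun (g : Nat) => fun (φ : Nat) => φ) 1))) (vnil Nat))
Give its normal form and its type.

resulting normal form:
  refl (Vec Nat 1) (vcons Nat 0 3 (vnil Nat))
inferred type:
  Eq (Vec Nat 1) (vcons Nat 0 3 (vnil Nat)) (vcons Nat 0 3 (vnil Nat))


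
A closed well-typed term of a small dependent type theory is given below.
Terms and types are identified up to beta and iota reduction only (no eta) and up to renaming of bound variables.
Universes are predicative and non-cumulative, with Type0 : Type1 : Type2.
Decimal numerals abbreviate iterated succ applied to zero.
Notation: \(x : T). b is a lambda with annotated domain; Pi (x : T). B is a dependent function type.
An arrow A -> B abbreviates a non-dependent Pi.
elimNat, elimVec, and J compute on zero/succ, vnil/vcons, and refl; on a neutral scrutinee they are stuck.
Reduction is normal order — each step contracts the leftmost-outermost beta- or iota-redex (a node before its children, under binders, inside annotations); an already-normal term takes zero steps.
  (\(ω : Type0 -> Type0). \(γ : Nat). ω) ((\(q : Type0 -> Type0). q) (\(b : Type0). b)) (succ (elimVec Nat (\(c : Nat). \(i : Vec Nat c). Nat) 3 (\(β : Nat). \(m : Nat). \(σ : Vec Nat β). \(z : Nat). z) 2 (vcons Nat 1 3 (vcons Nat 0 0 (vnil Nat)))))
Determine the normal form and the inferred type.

reduced normal form:
  \(ω : Type0). ω
the term's type:
  Type0 -> Type0
observation: normalization takes exactly 3 steps under the normal-order strategy.


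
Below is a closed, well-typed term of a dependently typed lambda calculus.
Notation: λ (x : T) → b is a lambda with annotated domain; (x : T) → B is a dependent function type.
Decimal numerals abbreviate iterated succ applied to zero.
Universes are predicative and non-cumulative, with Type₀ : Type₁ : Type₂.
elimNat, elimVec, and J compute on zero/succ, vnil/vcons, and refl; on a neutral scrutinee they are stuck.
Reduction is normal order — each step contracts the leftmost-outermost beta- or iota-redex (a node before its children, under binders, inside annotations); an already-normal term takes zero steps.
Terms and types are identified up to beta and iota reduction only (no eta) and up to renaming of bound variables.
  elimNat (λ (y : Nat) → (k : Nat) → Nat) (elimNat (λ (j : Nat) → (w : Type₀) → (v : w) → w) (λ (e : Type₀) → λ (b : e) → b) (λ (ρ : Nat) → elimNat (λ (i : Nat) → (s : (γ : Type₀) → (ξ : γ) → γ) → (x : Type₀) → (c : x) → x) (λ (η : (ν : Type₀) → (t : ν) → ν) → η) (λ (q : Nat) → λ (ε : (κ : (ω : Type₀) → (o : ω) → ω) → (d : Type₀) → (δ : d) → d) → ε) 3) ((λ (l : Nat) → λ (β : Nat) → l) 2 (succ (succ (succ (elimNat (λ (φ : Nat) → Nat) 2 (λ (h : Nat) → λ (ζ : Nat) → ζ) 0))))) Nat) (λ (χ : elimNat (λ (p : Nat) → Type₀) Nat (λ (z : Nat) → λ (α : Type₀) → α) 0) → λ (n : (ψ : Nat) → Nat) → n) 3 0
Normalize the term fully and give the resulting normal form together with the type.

resulting normal form:
  0
inferred type:
  Nat


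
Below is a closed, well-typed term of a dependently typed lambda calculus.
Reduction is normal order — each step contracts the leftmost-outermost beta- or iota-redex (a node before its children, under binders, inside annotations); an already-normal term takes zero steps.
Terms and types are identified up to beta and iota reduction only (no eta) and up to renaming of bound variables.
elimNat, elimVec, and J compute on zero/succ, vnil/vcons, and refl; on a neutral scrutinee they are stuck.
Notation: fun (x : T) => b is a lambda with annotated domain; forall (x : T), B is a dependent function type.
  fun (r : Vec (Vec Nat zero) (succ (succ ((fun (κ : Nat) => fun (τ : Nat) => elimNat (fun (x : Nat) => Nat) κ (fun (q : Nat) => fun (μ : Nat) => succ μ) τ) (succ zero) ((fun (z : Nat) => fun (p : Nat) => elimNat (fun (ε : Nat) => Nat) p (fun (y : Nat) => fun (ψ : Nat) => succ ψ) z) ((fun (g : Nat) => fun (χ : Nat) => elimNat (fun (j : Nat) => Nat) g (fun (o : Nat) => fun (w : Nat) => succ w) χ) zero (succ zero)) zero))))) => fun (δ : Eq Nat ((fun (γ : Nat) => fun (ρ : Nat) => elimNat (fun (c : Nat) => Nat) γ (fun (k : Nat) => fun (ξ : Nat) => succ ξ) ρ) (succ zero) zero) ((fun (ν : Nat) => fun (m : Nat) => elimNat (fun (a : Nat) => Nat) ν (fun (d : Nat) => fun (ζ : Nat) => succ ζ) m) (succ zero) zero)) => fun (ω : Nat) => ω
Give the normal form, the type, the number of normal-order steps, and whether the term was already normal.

resulting normal form:
  fun (r : Vec (Vec Nat zero) (succ (succ (succ (succ zero))))) => fun (κ : Eq Nat (succ zero) (succ zero)) => fun (τ : Nat) => τ
inferred type:
  forall (r : Vec (Vec Nat zero) (succ (succ (succ (succ zero))))), forall (κ : Eq Nat (succ zero) (succ zero)), forall (τ : Nat), Nat
reduction steps (normal order): 24
started in normal form: no
first contracted redex: a beta-redex


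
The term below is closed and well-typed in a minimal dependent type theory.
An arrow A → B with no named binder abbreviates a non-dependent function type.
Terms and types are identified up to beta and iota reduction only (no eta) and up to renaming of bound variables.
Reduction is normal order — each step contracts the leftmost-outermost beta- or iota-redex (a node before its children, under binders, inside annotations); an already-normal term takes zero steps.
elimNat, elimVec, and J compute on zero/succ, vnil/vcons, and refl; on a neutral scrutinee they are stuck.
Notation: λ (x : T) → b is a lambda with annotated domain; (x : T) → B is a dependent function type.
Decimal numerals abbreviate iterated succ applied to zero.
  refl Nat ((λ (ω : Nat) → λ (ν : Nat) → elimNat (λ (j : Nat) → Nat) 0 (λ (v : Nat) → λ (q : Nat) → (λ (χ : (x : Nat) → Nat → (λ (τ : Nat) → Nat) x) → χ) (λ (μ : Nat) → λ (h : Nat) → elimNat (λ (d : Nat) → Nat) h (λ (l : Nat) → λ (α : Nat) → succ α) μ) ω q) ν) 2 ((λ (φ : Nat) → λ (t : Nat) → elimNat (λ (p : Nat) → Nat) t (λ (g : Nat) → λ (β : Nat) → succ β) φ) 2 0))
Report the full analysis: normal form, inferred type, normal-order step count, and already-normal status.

reduced normal form:
  refl Nat 4
inferred type:
  Eq Nat 4 4
reduction steps (normal order): 28
term was already normal: no
first redex: a beta-redex


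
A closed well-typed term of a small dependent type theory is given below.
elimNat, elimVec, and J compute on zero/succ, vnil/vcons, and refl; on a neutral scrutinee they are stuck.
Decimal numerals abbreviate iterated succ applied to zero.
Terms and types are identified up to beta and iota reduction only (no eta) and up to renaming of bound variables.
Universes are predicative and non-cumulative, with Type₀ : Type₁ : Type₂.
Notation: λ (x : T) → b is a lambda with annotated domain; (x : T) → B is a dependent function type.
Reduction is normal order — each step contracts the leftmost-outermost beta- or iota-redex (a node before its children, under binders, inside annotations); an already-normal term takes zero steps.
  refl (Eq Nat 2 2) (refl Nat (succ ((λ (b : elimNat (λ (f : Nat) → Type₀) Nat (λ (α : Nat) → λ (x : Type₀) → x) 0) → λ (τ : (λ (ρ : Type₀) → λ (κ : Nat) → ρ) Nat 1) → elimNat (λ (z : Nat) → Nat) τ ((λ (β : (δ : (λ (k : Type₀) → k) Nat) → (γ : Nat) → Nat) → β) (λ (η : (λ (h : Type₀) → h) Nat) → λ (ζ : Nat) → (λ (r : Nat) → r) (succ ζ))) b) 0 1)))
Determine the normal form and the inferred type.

resulting normal form:
  refl (Eq Nat 2 2) (refl Nat 2)
type:
  Eq (Eq Nat 2 2) (refl Nat 2) (refl Nat 2)


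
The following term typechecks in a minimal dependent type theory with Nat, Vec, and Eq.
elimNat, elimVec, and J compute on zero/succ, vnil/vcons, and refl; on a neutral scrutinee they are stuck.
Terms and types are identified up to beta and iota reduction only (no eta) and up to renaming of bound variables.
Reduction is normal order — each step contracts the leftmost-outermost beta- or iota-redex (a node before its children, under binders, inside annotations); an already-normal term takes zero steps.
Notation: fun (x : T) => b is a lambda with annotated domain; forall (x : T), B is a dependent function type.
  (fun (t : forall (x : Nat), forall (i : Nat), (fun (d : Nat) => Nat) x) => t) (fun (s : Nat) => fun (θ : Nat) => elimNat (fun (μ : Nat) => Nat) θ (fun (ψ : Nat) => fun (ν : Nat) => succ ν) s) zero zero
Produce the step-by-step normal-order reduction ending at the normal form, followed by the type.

normal-order reduction sequence:
  (fun (t : forall (x : Nat), forall (i : Nat), (fun (d : Nat) => Nat) x) => t) (fun (s : Nat) => fun (θ : Nat) => elimNat (fun (μ : Nat) => Nat) θ (fun (ψ : Nat) => fun (ν : Nat) => succ ν) s) zero zero
  ~> (fun (t : Nat) => fun (x : Nat) => elimNat (fun (i : Nat) => Nat) x (fun (d : Nat) => fun (s : Nat) => succ s) t) zero zero
  ~> (fun (t : Nat) => elimNat (fun (x : Nat) => Nat) t (fun (i : Nat) => fun (d : Nat) => succ d) zero) zero
  ~> elimNat (fun (t : Nat) => Nat) zero (fun (x : Nat) => fun (i : Nat) => succ i) zero
  ~> zero
inferred type:
  Nat


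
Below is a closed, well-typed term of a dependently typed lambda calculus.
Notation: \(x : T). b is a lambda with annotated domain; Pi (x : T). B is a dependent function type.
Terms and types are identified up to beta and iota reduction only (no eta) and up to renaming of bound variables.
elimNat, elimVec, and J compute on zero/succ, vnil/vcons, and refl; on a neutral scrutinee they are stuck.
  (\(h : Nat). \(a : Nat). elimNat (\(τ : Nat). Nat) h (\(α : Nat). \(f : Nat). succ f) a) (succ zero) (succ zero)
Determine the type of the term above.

type:
  Nat


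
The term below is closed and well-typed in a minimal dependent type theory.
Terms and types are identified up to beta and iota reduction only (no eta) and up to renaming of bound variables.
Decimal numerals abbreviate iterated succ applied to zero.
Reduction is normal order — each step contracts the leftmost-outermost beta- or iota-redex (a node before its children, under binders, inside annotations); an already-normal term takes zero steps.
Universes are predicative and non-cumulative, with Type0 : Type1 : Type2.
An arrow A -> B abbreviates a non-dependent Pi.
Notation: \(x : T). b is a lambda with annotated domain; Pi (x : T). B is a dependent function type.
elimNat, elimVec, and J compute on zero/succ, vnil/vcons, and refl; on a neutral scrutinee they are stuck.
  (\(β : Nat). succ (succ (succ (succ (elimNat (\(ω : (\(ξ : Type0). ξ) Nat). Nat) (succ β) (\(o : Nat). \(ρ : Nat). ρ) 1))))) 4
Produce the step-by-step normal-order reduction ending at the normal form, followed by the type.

normal-order reduction:
  (\(β : Nat). succ (succ (succ (succ (elimNat (\(ω : (\(ξ : Type0). ξ) Nat). Nat) (succ β) (\(o : Nat). \(ρ : Nat). ρ) 1))))) 4
  ~> succ (succ (succ (succ (elimNat (\(β : (\(ω : Type0). ω) Nat). Nat) 5 (\(ξ : Nat). \(o : Nat). o) 1))))
  ~> succ (succ (succ (succ ((\(β : Nat). \(ω : Nat). ω) 0 (elimNat (\(ξ : (\(o : Type0). o) Nat). Nat) 5 (\(ρ : Nat). \(l : Nat). l) 0)))))
  ~> succ (succ (succ (succ ((\(β : Nat). β) (elimNat (\(ω : (\(ξ : Type0). ξ) Nat). Nat) 5 (\(o : Nat). \(ρ : Nat). ρ) 0)))))
  ~> succ (succ (succ (succ (elimNat (\(β : (\(ω : Type0). ω) Nat). Nat) 5 (\(ξ : Nat). \(o : Nat). o) 0))))
  ~> 9
the term's type:
  Nat


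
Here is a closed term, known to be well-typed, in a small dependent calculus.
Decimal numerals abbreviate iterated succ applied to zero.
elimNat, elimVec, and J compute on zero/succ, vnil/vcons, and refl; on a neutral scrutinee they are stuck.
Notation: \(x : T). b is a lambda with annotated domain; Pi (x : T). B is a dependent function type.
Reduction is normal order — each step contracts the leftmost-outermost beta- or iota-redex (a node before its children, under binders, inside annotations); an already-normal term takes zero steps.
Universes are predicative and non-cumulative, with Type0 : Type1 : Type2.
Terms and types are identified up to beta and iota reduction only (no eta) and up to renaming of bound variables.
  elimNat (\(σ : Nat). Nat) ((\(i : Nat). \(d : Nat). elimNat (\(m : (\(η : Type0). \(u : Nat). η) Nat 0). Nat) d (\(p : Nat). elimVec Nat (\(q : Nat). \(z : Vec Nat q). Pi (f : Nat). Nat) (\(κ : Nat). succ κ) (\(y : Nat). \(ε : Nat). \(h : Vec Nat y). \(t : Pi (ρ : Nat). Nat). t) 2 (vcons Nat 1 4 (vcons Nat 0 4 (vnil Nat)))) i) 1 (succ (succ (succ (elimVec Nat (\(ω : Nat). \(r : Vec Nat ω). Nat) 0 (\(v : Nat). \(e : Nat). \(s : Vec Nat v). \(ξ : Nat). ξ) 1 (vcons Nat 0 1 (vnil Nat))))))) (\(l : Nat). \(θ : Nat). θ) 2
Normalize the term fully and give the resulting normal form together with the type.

reduced normal form:
  4
inferred type:
  Nat


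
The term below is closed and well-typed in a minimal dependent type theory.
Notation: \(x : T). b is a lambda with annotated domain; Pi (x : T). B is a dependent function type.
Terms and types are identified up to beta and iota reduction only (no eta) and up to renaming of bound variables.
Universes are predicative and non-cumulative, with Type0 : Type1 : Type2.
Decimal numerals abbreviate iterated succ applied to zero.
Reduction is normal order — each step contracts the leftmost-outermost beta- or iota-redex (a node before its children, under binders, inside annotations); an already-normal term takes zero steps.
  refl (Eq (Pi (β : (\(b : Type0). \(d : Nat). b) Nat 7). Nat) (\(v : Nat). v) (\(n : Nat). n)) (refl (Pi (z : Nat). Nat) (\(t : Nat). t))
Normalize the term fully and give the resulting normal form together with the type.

resulting normal form:
  refl (Eq (Pi (β : Nat). Nat) (\(b : Nat). b) (\(d : Nat). d)) (refl (Pi (v : Nat). Nat) (\(n : Nat). n))
type:
  Eq (Eq (Pi (β : Nat). Nat) (\(b : Nat). b) (\(d : Nat). d)) (refl (Pi (v : Nat). Nat) (\(n : Nat). n)) (refl (Pi (z : Nat). Nat) (\(t : Nat). t))


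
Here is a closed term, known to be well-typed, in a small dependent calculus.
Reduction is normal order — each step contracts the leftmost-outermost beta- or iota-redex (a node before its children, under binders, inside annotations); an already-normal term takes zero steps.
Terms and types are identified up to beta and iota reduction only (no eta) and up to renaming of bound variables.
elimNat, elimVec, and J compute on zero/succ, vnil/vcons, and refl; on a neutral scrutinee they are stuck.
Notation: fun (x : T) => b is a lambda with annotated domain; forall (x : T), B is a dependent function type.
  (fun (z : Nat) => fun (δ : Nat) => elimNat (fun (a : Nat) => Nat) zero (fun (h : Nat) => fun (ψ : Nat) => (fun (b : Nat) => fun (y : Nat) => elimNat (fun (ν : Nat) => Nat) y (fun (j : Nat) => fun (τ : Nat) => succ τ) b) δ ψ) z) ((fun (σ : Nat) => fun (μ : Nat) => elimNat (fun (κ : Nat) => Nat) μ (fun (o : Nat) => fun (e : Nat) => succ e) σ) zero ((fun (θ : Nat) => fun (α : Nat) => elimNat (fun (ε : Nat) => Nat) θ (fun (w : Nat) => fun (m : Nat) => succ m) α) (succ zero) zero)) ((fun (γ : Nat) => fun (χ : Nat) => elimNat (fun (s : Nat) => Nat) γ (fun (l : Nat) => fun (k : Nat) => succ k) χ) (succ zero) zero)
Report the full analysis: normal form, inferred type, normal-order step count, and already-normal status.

resulting normal form:
  succ zero
type:
  Nat
normal-order step count: 21
started in normal form: no
first contracted redex: a beta-redex


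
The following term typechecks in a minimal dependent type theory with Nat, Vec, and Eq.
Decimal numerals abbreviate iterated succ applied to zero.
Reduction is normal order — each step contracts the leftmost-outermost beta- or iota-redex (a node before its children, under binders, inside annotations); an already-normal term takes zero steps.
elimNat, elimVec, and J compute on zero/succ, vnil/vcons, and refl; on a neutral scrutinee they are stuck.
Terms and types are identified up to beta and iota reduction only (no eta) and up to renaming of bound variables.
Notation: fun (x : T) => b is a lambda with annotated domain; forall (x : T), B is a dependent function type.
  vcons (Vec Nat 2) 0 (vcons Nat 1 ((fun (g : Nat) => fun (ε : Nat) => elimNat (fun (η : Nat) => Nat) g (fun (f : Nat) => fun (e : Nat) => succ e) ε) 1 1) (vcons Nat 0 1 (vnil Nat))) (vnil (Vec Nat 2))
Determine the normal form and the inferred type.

reduced normal form:
  vcons (Vec Nat 2) 0 (vcons Nat 1 2 (vcons Nat 0 1 (vnil Nat))) (vnil (Vec Nat 2))
the term's type:
  Vec (Vec Nat 2) 1
observation: normalization takes exactly 6 steps under the normal-order strategy.


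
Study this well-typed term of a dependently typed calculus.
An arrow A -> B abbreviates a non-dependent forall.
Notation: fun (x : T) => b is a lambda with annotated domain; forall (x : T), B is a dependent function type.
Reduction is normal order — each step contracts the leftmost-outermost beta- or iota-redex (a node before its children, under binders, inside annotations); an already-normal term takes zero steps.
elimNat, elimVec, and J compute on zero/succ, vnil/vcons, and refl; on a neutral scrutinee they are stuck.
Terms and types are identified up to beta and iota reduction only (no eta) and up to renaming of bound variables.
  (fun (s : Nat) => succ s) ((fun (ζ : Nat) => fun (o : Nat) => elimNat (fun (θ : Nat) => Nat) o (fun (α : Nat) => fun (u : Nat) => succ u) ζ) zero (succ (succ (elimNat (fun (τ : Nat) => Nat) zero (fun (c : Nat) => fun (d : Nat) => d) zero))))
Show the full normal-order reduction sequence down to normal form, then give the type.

normal-order reduction:
  (fun (s : Nat) => succ s) ((fun (ζ : Nat) => fun (o : Nat) => elimNat (fun (θ : Nat) => Nat) o (fun (α : Nat) => fun (u : Nat) => succ u) ζ) zero (succ (succ (elimNat (fun (τ : Nat) => Nat) zero (fun (c : Nat) => fun (d : Nat) => d) zero))))
  ~> succ ((fun (s : Nat) => fun (ζ : Nat) => elimNat (fun (o : Nat) => Nat) ζ (fun (θ : Nat) => fun (α : Nat) => succ α) s) zero (succ (succ (elimNat (fun (u : Nat) => Nat) zero (fun (τ : Nat) => fun (c : Nat) => c) zero))))
  ~> succ ((fun (s : Nat) => elimNat (fun (ζ : Nat) => Nat) s (fun (o : Nat) => fun (θ : Nat) => succ θ) zero) (succ (succ (elimNat (fun (α : Nat) => Nat) zero (fun (u : Nat) => fun (τ : Nat) => τ) zero))))
  ~> succ (elimNat (fun (s : Nat) => Nat) (succ (succ (elimNat (fun (ζ : Nat) => Nat) zero (fun (o : Nat) => fun (θ : Nat) => θ) zero))) (fun (α : Nat) => fun (u : Nat) => succ u) zero)
  ~> succ (succ (succ (elimNat (fun (s : Nat) => Nat) zero (fun (ζ : Nat) => fun (o : Nat) => o) zero)))
  ~> succ (succ (succ zero))
inferred type:
  Nat


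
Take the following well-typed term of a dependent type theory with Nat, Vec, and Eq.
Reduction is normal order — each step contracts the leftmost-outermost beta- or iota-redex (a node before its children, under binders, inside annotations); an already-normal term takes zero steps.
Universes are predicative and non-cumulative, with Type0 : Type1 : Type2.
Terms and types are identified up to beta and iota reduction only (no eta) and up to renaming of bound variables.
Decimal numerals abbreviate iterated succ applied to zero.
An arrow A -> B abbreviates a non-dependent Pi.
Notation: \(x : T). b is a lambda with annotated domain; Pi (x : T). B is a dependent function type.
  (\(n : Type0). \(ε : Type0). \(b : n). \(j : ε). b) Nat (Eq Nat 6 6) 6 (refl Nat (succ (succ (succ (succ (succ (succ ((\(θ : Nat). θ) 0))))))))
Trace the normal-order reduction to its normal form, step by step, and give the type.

normal-order reduction:
  (\(n : Type0). \(ε : Type0). \(b : n). \(j : ε). b) Nat (Eq Nat 6 6) 6 (refl Nat (succ (succ (succ (succ (succ (succ ((\(θ : Nat). θ) 0))))))))
  ~> (\(n : Type0). \(ε : Nat). \(b : n). ε) (Eq Nat 6 6) 6 (refl Nat (succ (succ (succ (succ (succ (succ ((\(j : Nat). j) 0))))))))
  ~> (\(n : Nat). \(ε : Eq Nat 6 6). n) 6 (refl Nat (succ (succ (succ (succ (succ (succ ((\(b : Nat). b) 0))))))))
  ~> (\(n : Eq Nat 6 6). 6) (refl Nat (succ (succ (succ (succ (succ (succ ((\(ε : Nat). ε) 0))))))))
  ~> 6
inferred type:
  Nat


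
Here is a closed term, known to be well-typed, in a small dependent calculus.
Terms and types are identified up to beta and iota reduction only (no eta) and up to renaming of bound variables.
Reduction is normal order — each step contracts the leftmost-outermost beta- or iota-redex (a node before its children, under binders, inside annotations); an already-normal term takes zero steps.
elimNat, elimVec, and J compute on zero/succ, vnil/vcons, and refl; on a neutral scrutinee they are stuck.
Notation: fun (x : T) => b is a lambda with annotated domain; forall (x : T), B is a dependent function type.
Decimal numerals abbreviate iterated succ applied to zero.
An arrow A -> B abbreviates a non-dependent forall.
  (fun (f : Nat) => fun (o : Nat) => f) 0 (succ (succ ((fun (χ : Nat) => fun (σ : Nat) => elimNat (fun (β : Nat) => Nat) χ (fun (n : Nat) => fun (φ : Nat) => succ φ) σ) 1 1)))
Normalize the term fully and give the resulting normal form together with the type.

resulting normal form:
  0
inferred type:
  Nat
observation: the leftmost-outermost redex is a beta-redex, and normalization takes 2 steps.


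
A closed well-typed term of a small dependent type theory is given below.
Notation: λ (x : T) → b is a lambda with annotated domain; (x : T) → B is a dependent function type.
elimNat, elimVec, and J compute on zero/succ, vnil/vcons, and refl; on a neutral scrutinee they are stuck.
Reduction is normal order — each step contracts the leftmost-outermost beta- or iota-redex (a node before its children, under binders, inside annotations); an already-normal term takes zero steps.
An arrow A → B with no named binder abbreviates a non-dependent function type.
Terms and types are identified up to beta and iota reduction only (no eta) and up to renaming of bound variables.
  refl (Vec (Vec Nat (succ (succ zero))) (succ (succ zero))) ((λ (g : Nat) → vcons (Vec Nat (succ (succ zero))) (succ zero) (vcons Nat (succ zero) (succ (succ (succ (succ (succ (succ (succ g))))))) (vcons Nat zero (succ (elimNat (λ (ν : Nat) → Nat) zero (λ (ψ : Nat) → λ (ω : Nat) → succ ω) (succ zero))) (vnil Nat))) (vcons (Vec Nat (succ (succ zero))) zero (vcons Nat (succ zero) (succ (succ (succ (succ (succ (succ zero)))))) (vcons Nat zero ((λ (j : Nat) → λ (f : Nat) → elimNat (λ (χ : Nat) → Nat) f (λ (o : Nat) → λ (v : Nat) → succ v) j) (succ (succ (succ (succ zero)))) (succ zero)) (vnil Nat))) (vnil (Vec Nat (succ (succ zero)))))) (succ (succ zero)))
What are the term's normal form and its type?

resulting normal form:
  refl (Vec (Vec Nat (succ (succ zero))) (succ (succ zero))) (vcons (Vec Nat (succ (succ zero))) (succ zero) (vcons Nat (succ zero) (succ (succ (succ (succ (succ (succ (succ (succ (succ zero))))))))) (vcons Nat zero (succ (succ zero)) (vnil Nat))) (vcons (Vec Nat (succ (succ zero))) zero (vcons Nat (succ zero) (succ (succ (succ (succ (succ (succ zero)))))) (vcons Nat zero (succ (succ (succ (succ (succ zero))))) (vnil Nat))) (vnil (Vec Nat (succ (succ zero))))))
the term's type:
  Eq (Vec (Vec Nat (succ (succ zero))) (succ (succ zero))) (vcons (Vec Nat (succ (succ zero))) (succ zero) (vcons Nat (succ zero) (succ (succ (succ (succ (succ (succ (succ (succ (succ zero))))))))) (vcons Nat zero (succ (succ zero)) (vnil Nat))) (vcons (Vec Nat (succ (succ zero))) zero (vcons Nat (succ zero) (succ (succ (succ (succ (succ (succ zero)))))) (vcons Nat zero (succ (succ (succ (succ (succ zero))))) (vnil Nat))) (vnil (Vec Nat (succ (succ zero)))))) (vcons (Vec Nat (succ (succ zero))) (succ zero) (vcons Nat (succ zero) (succ (succ (succ (succ (succ (succ (succ (succ (succ zero))))))))) (vcons Nat zero (succ (succ zero)) (vnil Nat))) (vcons (Vec Nat (succ (succ zero))) zero (vcons Nat (succ zero) (succ (succ (succ (succ (succ (succ zero)))))) (vcons Nat zero (succ (succ (succ (succ (succ zero))))) (vnil Nat))) (vnil (Vec Nat (succ (succ zero))))))


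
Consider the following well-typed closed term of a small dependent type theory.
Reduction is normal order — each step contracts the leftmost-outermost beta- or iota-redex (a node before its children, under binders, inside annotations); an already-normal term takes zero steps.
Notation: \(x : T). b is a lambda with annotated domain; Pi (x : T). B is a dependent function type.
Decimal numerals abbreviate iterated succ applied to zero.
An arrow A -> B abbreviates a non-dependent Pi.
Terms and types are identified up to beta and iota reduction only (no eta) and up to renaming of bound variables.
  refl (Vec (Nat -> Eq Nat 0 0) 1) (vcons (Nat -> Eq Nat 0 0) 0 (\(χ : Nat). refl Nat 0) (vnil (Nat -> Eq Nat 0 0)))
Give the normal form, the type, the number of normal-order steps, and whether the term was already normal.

normal form:
  refl (Vec (Nat -> Eq Nat 0 0) 1) (vcons (Nat -> Eq Nat 0 0) 0 (\(χ : Nat). refl Nat 0) (vnil (Nat -> Eq Nat 0 0)))
inferred type:
  Eq (Vec (Nat -> Eq Nat 0 0) 1) (vcons (Nat -> Eq Nat 0 0) 0 (\(χ : Nat). refl Nat 0) (vnil (Nat -> Eq Nat 0 0))) (vcons (Nat -> Eq Nat 0 0) 0 (\(h : Nat). refl Nat 0) (vnil (Nat -> Eq Nat 0 0)))
reduction steps (normal order): 0
started in normal form: yes


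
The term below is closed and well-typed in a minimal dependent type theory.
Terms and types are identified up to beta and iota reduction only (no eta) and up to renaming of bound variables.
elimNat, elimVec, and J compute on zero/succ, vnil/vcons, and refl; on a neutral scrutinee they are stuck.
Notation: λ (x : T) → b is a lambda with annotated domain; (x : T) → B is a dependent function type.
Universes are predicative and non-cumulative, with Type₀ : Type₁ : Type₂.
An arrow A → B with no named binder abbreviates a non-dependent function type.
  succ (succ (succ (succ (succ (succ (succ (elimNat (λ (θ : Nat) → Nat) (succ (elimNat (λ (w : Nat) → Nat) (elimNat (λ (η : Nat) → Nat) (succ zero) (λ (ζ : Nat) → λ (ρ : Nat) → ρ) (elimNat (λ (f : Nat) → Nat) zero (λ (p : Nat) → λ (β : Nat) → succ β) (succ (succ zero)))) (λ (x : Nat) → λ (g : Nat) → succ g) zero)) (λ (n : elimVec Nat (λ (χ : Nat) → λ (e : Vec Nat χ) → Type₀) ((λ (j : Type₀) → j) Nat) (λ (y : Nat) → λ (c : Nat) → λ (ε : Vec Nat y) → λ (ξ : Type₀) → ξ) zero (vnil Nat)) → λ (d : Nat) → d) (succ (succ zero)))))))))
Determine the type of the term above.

the term's type:
  Nat


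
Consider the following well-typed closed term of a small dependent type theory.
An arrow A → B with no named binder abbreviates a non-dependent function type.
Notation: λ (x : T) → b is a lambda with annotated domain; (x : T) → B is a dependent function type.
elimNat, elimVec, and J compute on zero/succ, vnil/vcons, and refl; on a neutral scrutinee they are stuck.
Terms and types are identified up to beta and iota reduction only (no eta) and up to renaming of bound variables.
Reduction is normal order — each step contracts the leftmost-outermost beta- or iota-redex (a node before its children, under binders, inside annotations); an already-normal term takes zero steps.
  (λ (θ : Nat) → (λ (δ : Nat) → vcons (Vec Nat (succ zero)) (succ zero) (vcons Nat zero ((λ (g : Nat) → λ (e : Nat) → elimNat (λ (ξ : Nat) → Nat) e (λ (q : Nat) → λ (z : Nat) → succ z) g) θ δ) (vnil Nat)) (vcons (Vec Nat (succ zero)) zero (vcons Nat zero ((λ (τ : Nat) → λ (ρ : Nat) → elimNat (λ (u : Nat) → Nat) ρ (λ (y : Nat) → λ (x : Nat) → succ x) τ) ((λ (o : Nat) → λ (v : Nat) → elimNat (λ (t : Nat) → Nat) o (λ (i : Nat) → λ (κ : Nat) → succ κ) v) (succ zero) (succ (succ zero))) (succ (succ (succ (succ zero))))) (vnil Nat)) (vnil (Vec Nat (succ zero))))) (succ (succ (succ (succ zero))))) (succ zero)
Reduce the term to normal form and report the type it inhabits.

resulting normal form:
  vcons (Vec Nat (succ zero)) (succ zero) (vcons Nat zero (succ (succ (succ (succ (succ zero))))) (vnil Nat)) (vcons (Vec Nat (succ zero)) zero (vcons Nat zero (succ (succ (succ (succ (succ (succ (succ zero))))))) (vnil Nat)) (vnil (Vec Nat (succ zero))))
the term's type:
  Vec (Vec Nat (succ zero)) (succ (succ zero))
observation: 29 normal-order steps separate the term from its normal form.


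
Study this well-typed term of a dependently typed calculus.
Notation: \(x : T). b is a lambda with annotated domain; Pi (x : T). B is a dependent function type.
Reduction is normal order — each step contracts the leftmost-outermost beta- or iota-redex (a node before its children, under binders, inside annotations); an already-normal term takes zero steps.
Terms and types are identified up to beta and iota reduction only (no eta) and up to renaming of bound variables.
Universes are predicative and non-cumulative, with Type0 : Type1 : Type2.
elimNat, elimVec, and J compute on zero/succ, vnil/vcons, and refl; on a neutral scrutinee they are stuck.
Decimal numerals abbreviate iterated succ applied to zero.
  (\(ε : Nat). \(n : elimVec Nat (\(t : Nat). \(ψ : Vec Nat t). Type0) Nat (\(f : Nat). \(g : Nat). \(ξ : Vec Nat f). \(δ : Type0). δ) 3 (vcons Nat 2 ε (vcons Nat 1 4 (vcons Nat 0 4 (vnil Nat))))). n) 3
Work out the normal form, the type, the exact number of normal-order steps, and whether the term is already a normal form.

resulting normal form:
  \(ε : Nat). ε
type:
  Pi (ε : Nat). Nat
steps to reach normal form (normal order): 17
term was already normal: no
first redex: a beta-redex


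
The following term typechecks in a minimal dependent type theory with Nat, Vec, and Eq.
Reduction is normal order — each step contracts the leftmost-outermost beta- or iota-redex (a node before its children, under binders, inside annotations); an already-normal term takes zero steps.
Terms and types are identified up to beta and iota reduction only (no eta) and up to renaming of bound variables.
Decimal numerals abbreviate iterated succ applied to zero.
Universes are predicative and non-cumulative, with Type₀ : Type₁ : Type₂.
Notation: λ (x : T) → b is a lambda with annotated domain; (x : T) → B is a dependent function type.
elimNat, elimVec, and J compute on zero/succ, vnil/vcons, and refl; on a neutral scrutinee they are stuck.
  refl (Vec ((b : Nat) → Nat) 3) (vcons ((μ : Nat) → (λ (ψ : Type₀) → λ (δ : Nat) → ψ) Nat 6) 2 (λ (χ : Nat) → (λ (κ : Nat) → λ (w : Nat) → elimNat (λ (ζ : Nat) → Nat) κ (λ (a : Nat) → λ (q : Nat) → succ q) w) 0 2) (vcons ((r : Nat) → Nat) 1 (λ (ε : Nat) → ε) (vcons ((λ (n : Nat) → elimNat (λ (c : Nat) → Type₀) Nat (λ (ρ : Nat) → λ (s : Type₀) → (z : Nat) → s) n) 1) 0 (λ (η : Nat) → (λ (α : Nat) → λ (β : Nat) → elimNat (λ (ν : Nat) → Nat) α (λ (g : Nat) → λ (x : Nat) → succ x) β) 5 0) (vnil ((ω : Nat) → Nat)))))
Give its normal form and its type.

resulting normal form:
  refl (Vec ((b : Nat) → Nat) 3) (vcons ((μ : Nat) → Nat) 2 (λ (ψ : Nat) → 2) (vcons ((δ : Nat) → Nat) 1 (λ (χ : Nat) → χ) (vcons ((κ : Nat) → Nat) 0 (λ (w : Nat) → 5) (vnil ((ζ : Nat) → Nat)))))
type:
  Eq (Vec ((b : Nat) → Nat) 3) (vcons ((μ : Nat) → Nat) 2 (λ (ψ : Nat) → 2) (vcons ((δ : Nat) → Nat) 1 (λ (χ : Nat) → χ) (vcons ((κ : Nat) → Nat) 0 (λ (w : Nat) → 5) (vnil ((ζ : Nat) → Nat))))) (vcons ((a : Nat) → Nat) 2 (λ (q : Nat) → 2) (vcons ((r : Nat) → Nat) 1 (λ (ε : Nat) → ε) (vcons ((n : Nat) → Nat) 0 (λ (c : Nat) → 5) (vnil ((ρ : Nat) → Nat)))))


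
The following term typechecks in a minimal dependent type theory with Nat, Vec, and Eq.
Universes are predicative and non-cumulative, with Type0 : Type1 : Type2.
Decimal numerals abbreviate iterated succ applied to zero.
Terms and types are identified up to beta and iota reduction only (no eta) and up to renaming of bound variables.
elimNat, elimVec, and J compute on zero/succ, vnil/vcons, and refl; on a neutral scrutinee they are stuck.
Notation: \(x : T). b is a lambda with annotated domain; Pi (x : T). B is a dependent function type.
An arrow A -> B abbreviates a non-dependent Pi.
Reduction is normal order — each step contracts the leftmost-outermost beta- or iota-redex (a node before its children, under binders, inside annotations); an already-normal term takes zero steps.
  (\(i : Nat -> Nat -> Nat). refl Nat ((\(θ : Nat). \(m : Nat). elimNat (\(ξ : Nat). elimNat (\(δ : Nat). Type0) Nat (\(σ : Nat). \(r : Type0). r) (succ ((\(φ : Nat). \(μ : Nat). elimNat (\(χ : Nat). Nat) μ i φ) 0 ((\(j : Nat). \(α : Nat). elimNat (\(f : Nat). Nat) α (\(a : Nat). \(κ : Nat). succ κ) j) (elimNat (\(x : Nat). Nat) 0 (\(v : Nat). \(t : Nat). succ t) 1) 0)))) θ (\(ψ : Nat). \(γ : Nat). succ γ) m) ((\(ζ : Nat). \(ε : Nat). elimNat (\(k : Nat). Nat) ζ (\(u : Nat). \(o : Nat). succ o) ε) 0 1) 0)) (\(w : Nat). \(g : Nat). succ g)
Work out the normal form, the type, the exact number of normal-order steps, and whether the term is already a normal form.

normal form:
  refl Nat 1
type:
  Eq Nat 1 1
steps to reach normal form (normal order): 10
term was already normal: no
first redex: a beta-redex


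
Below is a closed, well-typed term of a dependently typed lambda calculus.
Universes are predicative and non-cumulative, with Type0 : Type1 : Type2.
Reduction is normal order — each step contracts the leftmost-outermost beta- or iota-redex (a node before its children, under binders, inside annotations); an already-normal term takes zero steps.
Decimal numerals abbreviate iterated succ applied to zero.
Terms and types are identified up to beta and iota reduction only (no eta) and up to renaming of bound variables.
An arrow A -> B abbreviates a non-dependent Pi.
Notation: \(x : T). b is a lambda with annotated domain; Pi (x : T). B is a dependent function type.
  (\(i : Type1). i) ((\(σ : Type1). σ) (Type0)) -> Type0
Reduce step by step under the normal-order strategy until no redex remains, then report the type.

normal-order reduction sequence:
  (\(i : Type1). i) ((\(σ : Type1). σ) (Type0)) -> Type0
  ~> (\(i : Type1). i) (Type0) -> Type0
  ~> Type0 -> Type0
inferred type:
  Type1


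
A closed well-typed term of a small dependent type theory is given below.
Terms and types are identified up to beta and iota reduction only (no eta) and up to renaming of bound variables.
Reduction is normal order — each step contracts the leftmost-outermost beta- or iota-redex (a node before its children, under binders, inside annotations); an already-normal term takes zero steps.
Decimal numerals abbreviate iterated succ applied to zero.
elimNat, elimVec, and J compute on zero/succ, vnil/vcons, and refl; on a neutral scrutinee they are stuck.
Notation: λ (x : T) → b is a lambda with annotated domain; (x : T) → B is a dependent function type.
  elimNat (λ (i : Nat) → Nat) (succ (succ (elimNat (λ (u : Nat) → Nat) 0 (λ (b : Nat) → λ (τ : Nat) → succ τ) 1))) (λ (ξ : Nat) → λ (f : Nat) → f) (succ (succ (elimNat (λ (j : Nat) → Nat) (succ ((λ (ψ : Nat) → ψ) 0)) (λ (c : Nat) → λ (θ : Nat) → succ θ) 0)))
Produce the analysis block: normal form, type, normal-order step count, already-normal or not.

reduced normal form:
  3
the term's type:
  Nat
steps to reach normal form (normal order): 16
started in normal form: no
first redex: an elimNat iota-redex


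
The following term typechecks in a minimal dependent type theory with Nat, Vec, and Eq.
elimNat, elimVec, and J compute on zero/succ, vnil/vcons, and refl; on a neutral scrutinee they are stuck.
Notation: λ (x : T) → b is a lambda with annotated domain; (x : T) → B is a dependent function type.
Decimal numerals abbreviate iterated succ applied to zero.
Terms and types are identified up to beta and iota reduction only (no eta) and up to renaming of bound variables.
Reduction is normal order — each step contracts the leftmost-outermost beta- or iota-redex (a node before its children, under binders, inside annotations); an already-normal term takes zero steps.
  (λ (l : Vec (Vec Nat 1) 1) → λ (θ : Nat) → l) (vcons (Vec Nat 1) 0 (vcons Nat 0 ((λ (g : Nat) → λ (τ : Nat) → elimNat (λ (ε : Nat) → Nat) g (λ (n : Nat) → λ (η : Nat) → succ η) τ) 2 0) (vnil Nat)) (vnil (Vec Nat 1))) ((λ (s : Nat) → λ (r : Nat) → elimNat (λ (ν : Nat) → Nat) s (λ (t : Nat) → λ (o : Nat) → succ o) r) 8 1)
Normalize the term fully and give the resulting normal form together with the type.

resulting normal form:
  vcons (Vec Nat 1) 0 (vcons Nat 0 2 (vnil Nat)) (vnil (Vec Nat 1))
inferred type:
  Vec (Vec Nat 1) 1


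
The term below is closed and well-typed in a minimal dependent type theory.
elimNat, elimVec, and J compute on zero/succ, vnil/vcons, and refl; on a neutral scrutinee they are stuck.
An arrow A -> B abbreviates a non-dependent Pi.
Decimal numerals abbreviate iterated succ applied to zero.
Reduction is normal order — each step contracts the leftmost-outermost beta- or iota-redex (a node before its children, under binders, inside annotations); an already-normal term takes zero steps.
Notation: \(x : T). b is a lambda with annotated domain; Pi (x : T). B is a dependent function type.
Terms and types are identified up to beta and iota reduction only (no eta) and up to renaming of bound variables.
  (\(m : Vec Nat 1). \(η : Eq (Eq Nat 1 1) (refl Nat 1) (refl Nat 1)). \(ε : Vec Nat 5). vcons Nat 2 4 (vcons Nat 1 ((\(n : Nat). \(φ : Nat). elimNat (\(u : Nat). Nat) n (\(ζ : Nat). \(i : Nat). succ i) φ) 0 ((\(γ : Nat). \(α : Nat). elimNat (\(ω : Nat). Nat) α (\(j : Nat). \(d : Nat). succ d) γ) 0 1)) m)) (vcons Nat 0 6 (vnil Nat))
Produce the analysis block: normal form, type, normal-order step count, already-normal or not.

resulting normal form:
  \(m : Eq (Eq Nat 1 1) (refl Nat 1) (refl Nat 1)). \(η : Vec Nat 5). vcons Nat 2 4 (vcons Nat 1 1 (vcons Nat 0 6 (vnil Nat)))
the term's type:
  Eq (Eq Nat 1 1) (refl Nat 1) (refl Nat 1) -> Vec Nat 5 -> Vec Nat 3
steps to reach normal form (normal order): 10
already normal: no
first contracted redex: a beta-redex
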